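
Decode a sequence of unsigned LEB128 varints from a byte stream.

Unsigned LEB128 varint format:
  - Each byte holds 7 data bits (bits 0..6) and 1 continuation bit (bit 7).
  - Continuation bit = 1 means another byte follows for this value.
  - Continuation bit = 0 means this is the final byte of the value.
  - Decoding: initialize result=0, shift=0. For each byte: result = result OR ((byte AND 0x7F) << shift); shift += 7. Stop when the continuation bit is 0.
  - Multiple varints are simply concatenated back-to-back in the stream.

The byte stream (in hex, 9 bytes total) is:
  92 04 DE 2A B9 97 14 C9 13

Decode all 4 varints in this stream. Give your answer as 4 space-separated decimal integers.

  byte[0]=0x92 cont=1 payload=0x12=18: acc |= 18<<0 -> acc=18 shift=7
  byte[1]=0x04 cont=0 payload=0x04=4: acc |= 4<<7 -> acc=530 shift=14 [end]
Varint 1: bytes[0:2] = 92 04 -> value 530 (2 byte(s))
  byte[2]=0xDE cont=1 payload=0x5E=94: acc |= 94<<0 -> acc=94 shift=7
  byte[3]=0x2A cont=0 payload=0x2A=42: acc |= 42<<7 -> acc=5470 shift=14 [end]
Varint 2: bytes[2:4] = DE 2A -> value 5470 (2 byte(s))
  byte[4]=0xB9 cont=1 payload=0x39=57: acc |= 57<<0 -> acc=57 shift=7
  byte[5]=0x97 cont=1 payload=0x17=23: acc |= 23<<7 -> acc=3001 shift=14
  byte[6]=0x14 cont=0 payload=0x14=20: acc |= 20<<14 -> acc=330681 shift=21 [end]
Varint 3: bytes[4:7] = B9 97 14 -> value 330681 (3 byte(s))
  byte[7]=0xC9 cont=1 payload=0x49=73: acc |= 73<<0 -> acc=73 shift=7
  byte[8]=0x13 cont=0 payload=0x13=19: acc |= 19<<7 -> acc=2505 shift=14 [end]
Varint 4: bytes[7:9] = C9 13 -> value 2505 (2 byte(s))

Answer: 530 5470 330681 2505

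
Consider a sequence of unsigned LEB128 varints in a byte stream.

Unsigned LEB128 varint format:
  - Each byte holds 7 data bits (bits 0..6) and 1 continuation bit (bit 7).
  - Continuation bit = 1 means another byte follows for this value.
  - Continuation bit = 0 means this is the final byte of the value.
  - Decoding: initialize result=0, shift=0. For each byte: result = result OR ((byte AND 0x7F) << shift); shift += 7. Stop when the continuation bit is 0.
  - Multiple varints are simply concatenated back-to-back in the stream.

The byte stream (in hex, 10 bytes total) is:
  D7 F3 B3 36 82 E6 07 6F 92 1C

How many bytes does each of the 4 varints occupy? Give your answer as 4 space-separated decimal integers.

  byte[0]=0xD7 cont=1 payload=0x57=87: acc |= 87<<0 -> acc=87 shift=7
  byte[1]=0xF3 cont=1 payload=0x73=115: acc |= 115<<7 -> acc=14807 shift=14
  byte[2]=0xB3 cont=1 payload=0x33=51: acc |= 51<<14 -> acc=850391 shift=21
  byte[3]=0x36 cont=0 payload=0x36=54: acc |= 54<<21 -> acc=114096599 shift=28 [end]
Varint 1: bytes[0:4] = D7 F3 B3 36 -> value 114096599 (4 byte(s))
  byte[4]=0x82 cont=1 payload=0x02=2: acc |= 2<<0 -> acc=2 shift=7
  byte[5]=0xE6 cont=1 payload=0x66=102: acc |= 102<<7 -> acc=13058 shift=14
  byte[6]=0x07 cont=0 payload=0x07=7: acc |= 7<<14 -> acc=127746 shift=21 [end]
Varint 2: bytes[4:7] = 82 E6 07 -> value 127746 (3 byte(s))
  byte[7]=0x6F cont=0 payload=0x6F=111: acc |= 111<<0 -> acc=111 shift=7 [end]
Varint 3: bytes[7:8] = 6F -> value 111 (1 byte(s))
  byte[8]=0x92 cont=1 payload=0x12=18: acc |= 18<<0 -> acc=18 shift=7
  byte[9]=0x1C cont=0 payload=0x1C=28: acc |= 28<<7 -> acc=3602 shift=14 [end]
Varint 4: bytes[8:10] = 92 1C -> value 3602 (2 byte(s))

Answer: 4 3 1 2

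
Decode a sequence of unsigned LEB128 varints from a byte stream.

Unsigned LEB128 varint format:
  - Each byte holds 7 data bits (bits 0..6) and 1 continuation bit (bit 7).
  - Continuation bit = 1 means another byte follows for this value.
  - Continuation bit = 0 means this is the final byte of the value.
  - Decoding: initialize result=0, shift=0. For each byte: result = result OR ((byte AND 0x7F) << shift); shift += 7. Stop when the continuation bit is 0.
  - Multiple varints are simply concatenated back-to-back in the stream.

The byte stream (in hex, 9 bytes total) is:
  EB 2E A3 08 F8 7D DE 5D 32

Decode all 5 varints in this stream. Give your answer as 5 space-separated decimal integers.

Answer: 5995 1059 16120 11998 50

Derivation:
  byte[0]=0xEB cont=1 payload=0x6B=107: acc |= 107<<0 -> acc=107 shift=7
  byte[1]=0x2E cont=0 payload=0x2E=46: acc |= 46<<7 -> acc=5995 shift=14 [end]
Varint 1: bytes[0:2] = EB 2E -> value 5995 (2 byte(s))
  byte[2]=0xA3 cont=1 payload=0x23=35: acc |= 35<<0 -> acc=35 shift=7
  byte[3]=0x08 cont=0 payload=0x08=8: acc |= 8<<7 -> acc=1059 shift=14 [end]
Varint 2: bytes[2:4] = A3 08 -> value 1059 (2 byte(s))
  byte[4]=0xF8 cont=1 payload=0x78=120: acc |= 120<<0 -> acc=120 shift=7
  byte[5]=0x7D cont=0 payload=0x7D=125: acc |= 125<<7 -> acc=16120 shift=14 [end]
Varint 3: bytes[4:6] = F8 7D -> value 16120 (2 byte(s))
  byte[6]=0xDE cont=1 payload=0x5E=94: acc |= 94<<0 -> acc=94 shift=7
  byte[7]=0x5D cont=0 payload=0x5D=93: acc |= 93<<7 -> acc=11998 shift=14 [end]
Varint 4: bytes[6:8] = DE 5D -> value 11998 (2 byte(s))
  byte[8]=0x32 cont=0 payload=0x32=50: acc |= 50<<0 -> acc=50 shift=7 [end]
Varint 5: bytes[8:9] = 32 -> value 50 (1 byte(s))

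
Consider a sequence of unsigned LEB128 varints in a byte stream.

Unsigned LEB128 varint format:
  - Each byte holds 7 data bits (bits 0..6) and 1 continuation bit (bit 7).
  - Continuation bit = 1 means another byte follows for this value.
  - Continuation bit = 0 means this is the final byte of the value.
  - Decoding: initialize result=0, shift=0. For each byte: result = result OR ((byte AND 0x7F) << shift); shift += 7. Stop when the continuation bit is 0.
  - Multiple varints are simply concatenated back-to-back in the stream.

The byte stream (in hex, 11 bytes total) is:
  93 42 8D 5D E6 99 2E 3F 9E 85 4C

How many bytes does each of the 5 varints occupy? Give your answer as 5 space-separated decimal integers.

Answer: 2 2 3 1 3

Derivation:
  byte[0]=0x93 cont=1 payload=0x13=19: acc |= 19<<0 -> acc=19 shift=7
  byte[1]=0x42 cont=0 payload=0x42=66: acc |= 66<<7 -> acc=8467 shift=14 [end]
Varint 1: bytes[0:2] = 93 42 -> value 8467 (2 byte(s))
  byte[2]=0x8D cont=1 payload=0x0D=13: acc |= 13<<0 -> acc=13 shift=7
  byte[3]=0x5D cont=0 payload=0x5D=93: acc |= 93<<7 -> acc=11917 shift=14 [end]
Varint 2: bytes[2:4] = 8D 5D -> value 11917 (2 byte(s))
  byte[4]=0xE6 cont=1 payload=0x66=102: acc |= 102<<0 -> acc=102 shift=7
  byte[5]=0x99 cont=1 payload=0x19=25: acc |= 25<<7 -> acc=3302 shift=14
  byte[6]=0x2E cont=0 payload=0x2E=46: acc |= 46<<14 -> acc=756966 shift=21 [end]
Varint 3: bytes[4:7] = E6 99 2E -> value 756966 (3 byte(s))
  byte[7]=0x3F cont=0 payload=0x3F=63: acc |= 63<<0 -> acc=63 shift=7 [end]
Varint 4: bytes[7:8] = 3F -> value 63 (1 byte(s))
  byte[8]=0x9E cont=1 payload=0x1E=30: acc |= 30<<0 -> acc=30 shift=7
  byte[9]=0x85 cont=1 payload=0x05=5: acc |= 5<<7 -> acc=670 shift=14
  byte[10]=0x4C cont=0 payload=0x4C=76: acc |= 76<<14 -> acc=1245854 shift=21 [end]
Varint 5: bytes[8:11] = 9E 85 4C -> value 1245854 (3 byte(s))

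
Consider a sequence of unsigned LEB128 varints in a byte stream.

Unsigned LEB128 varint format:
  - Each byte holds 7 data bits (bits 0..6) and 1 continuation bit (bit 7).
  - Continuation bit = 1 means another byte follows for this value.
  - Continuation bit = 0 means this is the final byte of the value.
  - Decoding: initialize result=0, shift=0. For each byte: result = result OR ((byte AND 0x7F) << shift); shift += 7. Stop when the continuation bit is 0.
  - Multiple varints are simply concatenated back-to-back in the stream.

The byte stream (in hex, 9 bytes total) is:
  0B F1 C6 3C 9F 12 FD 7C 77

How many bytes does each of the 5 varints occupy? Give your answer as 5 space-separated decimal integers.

  byte[0]=0x0B cont=0 payload=0x0B=11: acc |= 11<<0 -> acc=11 shift=7 [end]
Varint 1: bytes[0:1] = 0B -> value 11 (1 byte(s))
  byte[1]=0xF1 cont=1 payload=0x71=113: acc |= 113<<0 -> acc=113 shift=7
  byte[2]=0xC6 cont=1 payload=0x46=70: acc |= 70<<7 -> acc=9073 shift=14
  byte[3]=0x3C cont=0 payload=0x3C=60: acc |= 60<<14 -> acc=992113 shift=21 [end]
Varint 2: bytes[1:4] = F1 C6 3C -> value 992113 (3 byte(s))
  byte[4]=0x9F cont=1 payload=0x1F=31: acc |= 31<<0 -> acc=31 shift=7
  byte[5]=0x12 cont=0 payload=0x12=18: acc |= 18<<7 -> acc=2335 shift=14 [end]
Varint 3: bytes[4:6] = 9F 12 -> value 2335 (2 byte(s))
  byte[6]=0xFD cont=1 payload=0x7D=125: acc |= 125<<0 -> acc=125 shift=7
  byte[7]=0x7C cont=0 payload=0x7C=124: acc |= 124<<7 -> acc=15997 shift=14 [end]
Varint 4: bytes[6:8] = FD 7C -> value 15997 (2 byte(s))
  byte[8]=0x77 cont=0 payload=0x77=119: acc |= 119<<0 -> acc=119 shift=7 [end]
Varint 5: bytes[8:9] = 77 -> value 119 (1 byte(s))

Answer: 1 3 2 2 1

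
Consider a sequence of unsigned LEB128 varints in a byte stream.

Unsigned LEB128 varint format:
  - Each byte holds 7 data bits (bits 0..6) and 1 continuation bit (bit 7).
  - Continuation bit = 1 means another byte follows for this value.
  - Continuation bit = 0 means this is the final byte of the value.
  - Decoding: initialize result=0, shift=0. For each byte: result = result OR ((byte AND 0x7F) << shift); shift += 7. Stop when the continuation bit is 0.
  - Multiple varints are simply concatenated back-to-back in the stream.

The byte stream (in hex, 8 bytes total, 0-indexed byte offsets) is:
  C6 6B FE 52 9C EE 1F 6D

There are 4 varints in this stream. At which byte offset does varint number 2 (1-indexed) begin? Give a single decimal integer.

  byte[0]=0xC6 cont=1 payload=0x46=70: acc |= 70<<0 -> acc=70 shift=7
  byte[1]=0x6B cont=0 payload=0x6B=107: acc |= 107<<7 -> acc=13766 shift=14 [end]
Varint 1: bytes[0:2] = C6 6B -> value 13766 (2 byte(s))
  byte[2]=0xFE cont=1 payload=0x7E=126: acc |= 126<<0 -> acc=126 shift=7
  byte[3]=0x52 cont=0 payload=0x52=82: acc |= 82<<7 -> acc=10622 shift=14 [end]
Varint 2: bytes[2:4] = FE 52 -> value 10622 (2 byte(s))
  byte[4]=0x9C cont=1 payload=0x1C=28: acc |= 28<<0 -> acc=28 shift=7
  byte[5]=0xEE cont=1 payload=0x6E=110: acc |= 110<<7 -> acc=14108 shift=14
  byte[6]=0x1F cont=0 payload=0x1F=31: acc |= 31<<14 -> acc=522012 shift=21 [end]
Varint 3: bytes[4:7] = 9C EE 1F -> value 522012 (3 byte(s))
  byte[7]=0x6D cont=0 payload=0x6D=109: acc |= 109<<0 -> acc=109 shift=7 [end]
Varint 4: bytes[7:8] = 6D -> value 109 (1 byte(s))

Answer: 2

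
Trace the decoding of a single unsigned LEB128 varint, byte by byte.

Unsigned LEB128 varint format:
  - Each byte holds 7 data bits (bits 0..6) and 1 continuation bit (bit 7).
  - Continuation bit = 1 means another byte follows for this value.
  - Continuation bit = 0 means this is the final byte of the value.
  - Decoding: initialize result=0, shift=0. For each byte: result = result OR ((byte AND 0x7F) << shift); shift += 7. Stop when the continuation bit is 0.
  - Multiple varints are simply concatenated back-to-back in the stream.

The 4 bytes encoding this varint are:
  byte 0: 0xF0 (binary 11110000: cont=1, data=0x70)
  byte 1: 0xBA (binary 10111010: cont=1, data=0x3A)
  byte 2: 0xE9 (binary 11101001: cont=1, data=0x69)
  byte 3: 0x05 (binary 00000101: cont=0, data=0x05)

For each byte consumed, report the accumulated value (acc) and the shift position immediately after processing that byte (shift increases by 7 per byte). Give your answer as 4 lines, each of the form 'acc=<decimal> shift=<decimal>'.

Answer: acc=112 shift=7
acc=7536 shift=14
acc=1727856 shift=21
acc=12213616 shift=28

Derivation:
byte 0=0xF0: payload=0x70=112, contrib = 112<<0 = 112; acc -> 112, shift -> 7
byte 1=0xBA: payload=0x3A=58, contrib = 58<<7 = 7424; acc -> 7536, shift -> 14
byte 2=0xE9: payload=0x69=105, contrib = 105<<14 = 1720320; acc -> 1727856, shift -> 21
byte 3=0x05: payload=0x05=5, contrib = 5<<21 = 10485760; acc -> 12213616, shift -> 28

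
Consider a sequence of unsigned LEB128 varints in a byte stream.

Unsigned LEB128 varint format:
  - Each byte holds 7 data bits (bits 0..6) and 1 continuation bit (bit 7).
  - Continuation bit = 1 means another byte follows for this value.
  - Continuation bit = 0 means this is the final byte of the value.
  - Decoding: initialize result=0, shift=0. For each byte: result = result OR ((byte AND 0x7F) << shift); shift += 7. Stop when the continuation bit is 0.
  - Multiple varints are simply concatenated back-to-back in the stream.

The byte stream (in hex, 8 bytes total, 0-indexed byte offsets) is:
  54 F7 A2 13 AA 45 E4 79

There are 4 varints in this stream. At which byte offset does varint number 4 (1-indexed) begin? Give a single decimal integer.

Answer: 6

Derivation:
  byte[0]=0x54 cont=0 payload=0x54=84: acc |= 84<<0 -> acc=84 shift=7 [end]
Varint 1: bytes[0:1] = 54 -> value 84 (1 byte(s))
  byte[1]=0xF7 cont=1 payload=0x77=119: acc |= 119<<0 -> acc=119 shift=7
  byte[2]=0xA2 cont=1 payload=0x22=34: acc |= 34<<7 -> acc=4471 shift=14
  byte[3]=0x13 cont=0 payload=0x13=19: acc |= 19<<14 -> acc=315767 shift=21 [end]
Varint 2: bytes[1:4] = F7 A2 13 -> value 315767 (3 byte(s))
  byte[4]=0xAA cont=1 payload=0x2A=42: acc |= 42<<0 -> acc=42 shift=7
  byte[5]=0x45 cont=0 payload=0x45=69: acc |= 69<<7 -> acc=8874 shift=14 [end]
Varint 3: bytes[4:6] = AA 45 -> value 8874 (2 byte(s))
  byte[6]=0xE4 cont=1 payload=0x64=100: acc |= 100<<0 -> acc=100 shift=7
  byte[7]=0x79 cont=0 payload=0x79=121: acc |= 121<<7 -> acc=15588 shift=14 [end]
Varint 4: bytes[6:8] = E4 79 -> value 15588 (2 byte(s))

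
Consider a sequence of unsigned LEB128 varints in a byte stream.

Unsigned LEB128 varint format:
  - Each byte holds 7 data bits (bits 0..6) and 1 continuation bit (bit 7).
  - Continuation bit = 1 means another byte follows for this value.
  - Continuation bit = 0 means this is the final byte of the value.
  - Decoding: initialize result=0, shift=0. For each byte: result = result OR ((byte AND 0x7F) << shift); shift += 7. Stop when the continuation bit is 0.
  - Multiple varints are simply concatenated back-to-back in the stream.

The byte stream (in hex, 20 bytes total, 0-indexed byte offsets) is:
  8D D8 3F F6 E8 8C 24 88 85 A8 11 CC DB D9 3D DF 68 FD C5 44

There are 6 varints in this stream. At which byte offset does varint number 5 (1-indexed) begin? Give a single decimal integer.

  byte[0]=0x8D cont=1 payload=0x0D=13: acc |= 13<<0 -> acc=13 shift=7
  byte[1]=0xD8 cont=1 payload=0x58=88: acc |= 88<<7 -> acc=11277 shift=14
  byte[2]=0x3F cont=0 payload=0x3F=63: acc |= 63<<14 -> acc=1043469 shift=21 [end]
Varint 1: bytes[0:3] = 8D D8 3F -> value 1043469 (3 byte(s))
  byte[3]=0xF6 cont=1 payload=0x76=118: acc |= 118<<0 -> acc=118 shift=7
  byte[4]=0xE8 cont=1 payload=0x68=104: acc |= 104<<7 -> acc=13430 shift=14
  byte[5]=0x8C cont=1 payload=0x0C=12: acc |= 12<<14 -> acc=210038 shift=21
  byte[6]=0x24 cont=0 payload=0x24=36: acc |= 36<<21 -> acc=75707510 shift=28 [end]
Varint 2: bytes[3:7] = F6 E8 8C 24 -> value 75707510 (4 byte(s))
  byte[7]=0x88 cont=1 payload=0x08=8: acc |= 8<<0 -> acc=8 shift=7
  byte[8]=0x85 cont=1 payload=0x05=5: acc |= 5<<7 -> acc=648 shift=14
  byte[9]=0xA8 cont=1 payload=0x28=40: acc |= 40<<14 -> acc=656008 shift=21
  byte[10]=0x11 cont=0 payload=0x11=17: acc |= 17<<21 -> acc=36307592 shift=28 [end]
Varint 3: bytes[7:11] = 88 85 A8 11 -> value 36307592 (4 byte(s))
  byte[11]=0xCC cont=1 payload=0x4C=76: acc |= 76<<0 -> acc=76 shift=7
  byte[12]=0xDB cont=1 payload=0x5B=91: acc |= 91<<7 -> acc=11724 shift=14
  byte[13]=0xD9 cont=1 payload=0x59=89: acc |= 89<<14 -> acc=1469900 shift=21
  byte[14]=0x3D cont=0 payload=0x3D=61: acc |= 61<<21 -> acc=129396172 shift=28 [end]
Varint 4: bytes[11:15] = CC DB D9 3D -> value 129396172 (4 byte(s))
  byte[15]=0xDF cont=1 payload=0x5F=95: acc |= 95<<0 -> acc=95 shift=7
  byte[16]=0x68 cont=0 payload=0x68=104: acc |= 104<<7 -> acc=13407 shift=14 [end]
Varint 5: bytes[15:17] = DF 68 -> value 13407 (2 byte(s))
  byte[17]=0xFD cont=1 payload=0x7D=125: acc |= 125<<0 -> acc=125 shift=7
  byte[18]=0xC5 cont=1 payload=0x45=69: acc |= 69<<7 -> acc=8957 shift=14
  byte[19]=0x44 cont=0 payload=0x44=68: acc |= 68<<14 -> acc=1123069 shift=21 [end]
Varint 6: bytes[17:20] = FD C5 44 -> value 1123069 (3 byte(s))

Answer: 15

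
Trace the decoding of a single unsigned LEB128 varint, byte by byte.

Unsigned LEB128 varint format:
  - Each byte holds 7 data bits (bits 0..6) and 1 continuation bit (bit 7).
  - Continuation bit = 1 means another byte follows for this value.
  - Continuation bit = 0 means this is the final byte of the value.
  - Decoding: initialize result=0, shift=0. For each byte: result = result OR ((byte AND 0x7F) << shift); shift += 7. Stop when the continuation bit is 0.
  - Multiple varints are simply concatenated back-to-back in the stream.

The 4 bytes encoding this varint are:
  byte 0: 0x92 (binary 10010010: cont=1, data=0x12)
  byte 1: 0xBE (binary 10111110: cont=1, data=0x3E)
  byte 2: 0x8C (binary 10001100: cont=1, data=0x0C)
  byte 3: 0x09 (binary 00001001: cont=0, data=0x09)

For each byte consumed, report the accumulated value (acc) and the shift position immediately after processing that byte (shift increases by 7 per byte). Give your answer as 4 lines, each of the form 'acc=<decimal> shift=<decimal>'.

byte 0=0x92: payload=0x12=18, contrib = 18<<0 = 18; acc -> 18, shift -> 7
byte 1=0xBE: payload=0x3E=62, contrib = 62<<7 = 7936; acc -> 7954, shift -> 14
byte 2=0x8C: payload=0x0C=12, contrib = 12<<14 = 196608; acc -> 204562, shift -> 21
byte 3=0x09: payload=0x09=9, contrib = 9<<21 = 18874368; acc -> 19078930, shift -> 28

Answer: acc=18 shift=7
acc=7954 shift=14
acc=204562 shift=21
acc=19078930 shift=28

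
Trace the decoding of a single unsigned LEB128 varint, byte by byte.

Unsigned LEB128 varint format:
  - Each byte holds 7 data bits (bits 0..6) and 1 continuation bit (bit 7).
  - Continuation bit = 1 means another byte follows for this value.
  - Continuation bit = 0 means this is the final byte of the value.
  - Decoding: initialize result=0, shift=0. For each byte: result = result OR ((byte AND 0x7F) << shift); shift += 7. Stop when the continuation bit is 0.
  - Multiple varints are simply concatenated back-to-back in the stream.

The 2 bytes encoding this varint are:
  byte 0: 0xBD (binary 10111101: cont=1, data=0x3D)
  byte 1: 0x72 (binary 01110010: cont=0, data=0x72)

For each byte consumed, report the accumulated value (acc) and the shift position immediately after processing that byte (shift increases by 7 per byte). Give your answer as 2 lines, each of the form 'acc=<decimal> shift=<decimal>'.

Answer: acc=61 shift=7
acc=14653 shift=14

Derivation:
byte 0=0xBD: payload=0x3D=61, contrib = 61<<0 = 61; acc -> 61, shift -> 7
byte 1=0x72: payload=0x72=114, contrib = 114<<7 = 14592; acc -> 14653, shift -> 14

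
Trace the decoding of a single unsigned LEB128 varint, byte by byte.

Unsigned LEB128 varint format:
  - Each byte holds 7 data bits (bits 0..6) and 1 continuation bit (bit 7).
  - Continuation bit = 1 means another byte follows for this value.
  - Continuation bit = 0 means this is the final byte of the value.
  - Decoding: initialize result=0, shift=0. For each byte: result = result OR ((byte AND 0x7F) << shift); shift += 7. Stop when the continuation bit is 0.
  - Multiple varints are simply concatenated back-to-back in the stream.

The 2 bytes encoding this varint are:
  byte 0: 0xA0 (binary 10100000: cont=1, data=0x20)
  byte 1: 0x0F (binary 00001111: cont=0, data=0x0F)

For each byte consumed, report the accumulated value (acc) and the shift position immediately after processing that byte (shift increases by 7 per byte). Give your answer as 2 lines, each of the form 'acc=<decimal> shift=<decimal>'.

byte 0=0xA0: payload=0x20=32, contrib = 32<<0 = 32; acc -> 32, shift -> 7
byte 1=0x0F: payload=0x0F=15, contrib = 15<<7 = 1920; acc -> 1952, shift -> 14

Answer: acc=32 shift=7
acc=1952 shift=14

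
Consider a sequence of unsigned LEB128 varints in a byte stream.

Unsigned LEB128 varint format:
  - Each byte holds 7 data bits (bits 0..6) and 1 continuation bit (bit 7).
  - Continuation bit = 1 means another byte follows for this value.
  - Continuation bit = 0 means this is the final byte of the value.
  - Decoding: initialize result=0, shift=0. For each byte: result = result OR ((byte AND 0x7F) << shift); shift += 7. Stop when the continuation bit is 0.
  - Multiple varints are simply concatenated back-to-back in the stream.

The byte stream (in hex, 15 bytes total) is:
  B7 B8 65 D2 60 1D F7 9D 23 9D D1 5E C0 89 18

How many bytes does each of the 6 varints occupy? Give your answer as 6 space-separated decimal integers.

Answer: 3 2 1 3 3 3

Derivation:
  byte[0]=0xB7 cont=1 payload=0x37=55: acc |= 55<<0 -> acc=55 shift=7
  byte[1]=0xB8 cont=1 payload=0x38=56: acc |= 56<<7 -> acc=7223 shift=14
  byte[2]=0x65 cont=0 payload=0x65=101: acc |= 101<<14 -> acc=1662007 shift=21 [end]
Varint 1: bytes[0:3] = B7 B8 65 -> value 1662007 (3 byte(s))
  byte[3]=0xD2 cont=1 payload=0x52=82: acc |= 82<<0 -> acc=82 shift=7
  byte[4]=0x60 cont=0 payload=0x60=96: acc |= 96<<7 -> acc=12370 shift=14 [end]
Varint 2: bytes[3:5] = D2 60 -> value 12370 (2 byte(s))
  byte[5]=0x1D cont=0 payload=0x1D=29: acc |= 29<<0 -> acc=29 shift=7 [end]
Varint 3: bytes[5:6] = 1D -> value 29 (1 byte(s))
  byte[6]=0xF7 cont=1 payload=0x77=119: acc |= 119<<0 -> acc=119 shift=7
  byte[7]=0x9D cont=1 payload=0x1D=29: acc |= 29<<7 -> acc=3831 shift=14
  byte[8]=0x23 cont=0 payload=0x23=35: acc |= 35<<14 -> acc=577271 shift=21 [end]
Varint 4: bytes[6:9] = F7 9D 23 -> value 577271 (3 byte(s))
  byte[9]=0x9D cont=1 payload=0x1D=29: acc |= 29<<0 -> acc=29 shift=7
  byte[10]=0xD1 cont=1 payload=0x51=81: acc |= 81<<7 -> acc=10397 shift=14
  byte[11]=0x5E cont=0 payload=0x5E=94: acc |= 94<<14 -> acc=1550493 shift=21 [end]
Varint 5: bytes[9:12] = 9D D1 5E -> value 1550493 (3 byte(s))
  byte[12]=0xC0 cont=1 payload=0x40=64: acc |= 64<<0 -> acc=64 shift=7
  byte[13]=0x89 cont=1 payload=0x09=9: acc |= 9<<7 -> acc=1216 shift=14
  byte[14]=0x18 cont=0 payload=0x18=24: acc |= 24<<14 -> acc=394432 shift=21 [end]
Varint 6: bytes[12:15] = C0 89 18 -> value 394432 (3 byte(s))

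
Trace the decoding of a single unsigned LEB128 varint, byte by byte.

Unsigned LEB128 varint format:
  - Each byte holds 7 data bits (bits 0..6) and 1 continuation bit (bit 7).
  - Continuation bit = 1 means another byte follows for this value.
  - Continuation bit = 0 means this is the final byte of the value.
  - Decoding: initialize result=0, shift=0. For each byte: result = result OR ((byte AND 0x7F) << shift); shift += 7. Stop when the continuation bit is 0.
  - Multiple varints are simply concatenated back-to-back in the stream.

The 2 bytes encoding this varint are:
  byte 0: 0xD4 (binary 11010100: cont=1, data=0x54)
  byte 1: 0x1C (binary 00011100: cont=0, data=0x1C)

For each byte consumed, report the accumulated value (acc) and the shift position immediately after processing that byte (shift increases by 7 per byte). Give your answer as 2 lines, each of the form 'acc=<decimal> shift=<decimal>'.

Answer: acc=84 shift=7
acc=3668 shift=14

Derivation:
byte 0=0xD4: payload=0x54=84, contrib = 84<<0 = 84; acc -> 84, shift -> 7
byte 1=0x1C: payload=0x1C=28, contrib = 28<<7 = 3584; acc -> 3668, shift -> 14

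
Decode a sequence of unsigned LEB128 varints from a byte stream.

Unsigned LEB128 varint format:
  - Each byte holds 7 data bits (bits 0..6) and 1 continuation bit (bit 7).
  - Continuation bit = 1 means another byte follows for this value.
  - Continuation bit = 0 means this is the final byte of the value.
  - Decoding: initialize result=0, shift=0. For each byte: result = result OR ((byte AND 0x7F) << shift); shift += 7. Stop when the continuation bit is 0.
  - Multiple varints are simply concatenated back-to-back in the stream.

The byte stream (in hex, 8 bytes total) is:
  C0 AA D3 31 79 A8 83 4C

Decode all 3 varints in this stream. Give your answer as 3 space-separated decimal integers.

Answer: 104125760 121 1245608

Derivation:
  byte[0]=0xC0 cont=1 payload=0x40=64: acc |= 64<<0 -> acc=64 shift=7
  byte[1]=0xAA cont=1 payload=0x2A=42: acc |= 42<<7 -> acc=5440 shift=14
  byte[2]=0xD3 cont=1 payload=0x53=83: acc |= 83<<14 -> acc=1365312 shift=21
  byte[3]=0x31 cont=0 payload=0x31=49: acc |= 49<<21 -> acc=104125760 shift=28 [end]
Varint 1: bytes[0:4] = C0 AA D3 31 -> value 104125760 (4 byte(s))
  byte[4]=0x79 cont=0 payload=0x79=121: acc |= 121<<0 -> acc=121 shift=7 [end]
Varint 2: bytes[4:5] = 79 -> value 121 (1 byte(s))
  byte[5]=0xA8 cont=1 payload=0x28=40: acc |= 40<<0 -> acc=40 shift=7
  byte[6]=0x83 cont=1 payload=0x03=3: acc |= 3<<7 -> acc=424 shift=14
  byte[7]=0x4C cont=0 payload=0x4C=76: acc |= 76<<14 -> acc=1245608 shift=21 [end]
Varint 3: bytes[5:8] = A8 83 4C -> value 1245608 (3 byte(s))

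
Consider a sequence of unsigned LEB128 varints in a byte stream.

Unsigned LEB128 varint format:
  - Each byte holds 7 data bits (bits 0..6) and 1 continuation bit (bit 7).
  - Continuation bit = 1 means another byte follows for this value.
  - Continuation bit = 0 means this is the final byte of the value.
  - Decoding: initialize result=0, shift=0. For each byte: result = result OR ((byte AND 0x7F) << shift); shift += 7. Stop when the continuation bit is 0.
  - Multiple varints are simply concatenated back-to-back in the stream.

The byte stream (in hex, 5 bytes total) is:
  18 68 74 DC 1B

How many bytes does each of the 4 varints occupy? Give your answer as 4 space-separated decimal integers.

  byte[0]=0x18 cont=0 payload=0x18=24: acc |= 24<<0 -> acc=24 shift=7 [end]
Varint 1: bytes[0:1] = 18 -> value 24 (1 byte(s))
  byte[1]=0x68 cont=0 payload=0x68=104: acc |= 104<<0 -> acc=104 shift=7 [end]
Varint 2: bytes[1:2] = 68 -> value 104 (1 byte(s))
  byte[2]=0x74 cont=0 payload=0x74=116: acc |= 116<<0 -> acc=116 shift=7 [end]
Varint 3: bytes[2:3] = 74 -> value 116 (1 byte(s))
  byte[3]=0xDC cont=1 payload=0x5C=92: acc |= 92<<0 -> acc=92 shift=7
  byte[4]=0x1B cont=0 payload=0x1B=27: acc |= 27<<7 -> acc=3548 shift=14 [end]
Varint 4: bytes[3:5] = DC 1B -> value 3548 (2 byte(s))

Answer: 1 1 1 2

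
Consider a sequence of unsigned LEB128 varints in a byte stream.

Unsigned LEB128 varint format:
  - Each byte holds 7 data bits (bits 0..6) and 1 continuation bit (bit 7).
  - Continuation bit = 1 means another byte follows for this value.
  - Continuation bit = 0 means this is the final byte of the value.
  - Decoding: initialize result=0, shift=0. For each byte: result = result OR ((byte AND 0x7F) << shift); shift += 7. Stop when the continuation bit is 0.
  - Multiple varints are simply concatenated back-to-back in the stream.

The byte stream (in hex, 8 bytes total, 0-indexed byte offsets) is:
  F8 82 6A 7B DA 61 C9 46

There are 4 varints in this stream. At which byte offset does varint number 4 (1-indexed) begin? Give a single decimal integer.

Answer: 6

Derivation:
  byte[0]=0xF8 cont=1 payload=0x78=120: acc |= 120<<0 -> acc=120 shift=7
  byte[1]=0x82 cont=1 payload=0x02=2: acc |= 2<<7 -> acc=376 shift=14
  byte[2]=0x6A cont=0 payload=0x6A=106: acc |= 106<<14 -> acc=1737080 shift=21 [end]
Varint 1: bytes[0:3] = F8 82 6A -> value 1737080 (3 byte(s))
  byte[3]=0x7B cont=0 payload=0x7B=123: acc |= 123<<0 -> acc=123 shift=7 [end]
Varint 2: bytes[3:4] = 7B -> value 123 (1 byte(s))
  byte[4]=0xDA cont=1 payload=0x5A=90: acc |= 90<<0 -> acc=90 shift=7
  byte[5]=0x61 cont=0 payload=0x61=97: acc |= 97<<7 -> acc=12506 shift=14 [end]
Varint 3: bytes[4:6] = DA 61 -> value 12506 (2 byte(s))
  byte[6]=0xC9 cont=1 payload=0x49=73: acc |= 73<<0 -> acc=73 shift=7
  byte[7]=0x46 cont=0 payload=0x46=70: acc |= 70<<7 -> acc=9033 shift=14 [end]
Varint 4: bytes[6:8] = C9 46 -> value 9033 (2 byte(s))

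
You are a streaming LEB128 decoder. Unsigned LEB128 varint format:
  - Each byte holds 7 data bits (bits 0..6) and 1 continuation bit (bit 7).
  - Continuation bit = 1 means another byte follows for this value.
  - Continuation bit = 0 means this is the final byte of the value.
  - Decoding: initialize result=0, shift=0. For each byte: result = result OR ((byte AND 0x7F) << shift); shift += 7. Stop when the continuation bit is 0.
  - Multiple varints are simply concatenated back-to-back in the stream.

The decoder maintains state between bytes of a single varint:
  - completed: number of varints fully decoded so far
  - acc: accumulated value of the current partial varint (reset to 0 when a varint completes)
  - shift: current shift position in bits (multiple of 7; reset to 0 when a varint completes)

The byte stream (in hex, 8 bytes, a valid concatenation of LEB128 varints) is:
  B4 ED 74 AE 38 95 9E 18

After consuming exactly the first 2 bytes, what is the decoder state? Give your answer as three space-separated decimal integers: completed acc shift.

Answer: 0 14004 14

Derivation:
byte[0]=0xB4 cont=1 payload=0x34: acc |= 52<<0 -> completed=0 acc=52 shift=7
byte[1]=0xED cont=1 payload=0x6D: acc |= 109<<7 -> completed=0 acc=14004 shift=14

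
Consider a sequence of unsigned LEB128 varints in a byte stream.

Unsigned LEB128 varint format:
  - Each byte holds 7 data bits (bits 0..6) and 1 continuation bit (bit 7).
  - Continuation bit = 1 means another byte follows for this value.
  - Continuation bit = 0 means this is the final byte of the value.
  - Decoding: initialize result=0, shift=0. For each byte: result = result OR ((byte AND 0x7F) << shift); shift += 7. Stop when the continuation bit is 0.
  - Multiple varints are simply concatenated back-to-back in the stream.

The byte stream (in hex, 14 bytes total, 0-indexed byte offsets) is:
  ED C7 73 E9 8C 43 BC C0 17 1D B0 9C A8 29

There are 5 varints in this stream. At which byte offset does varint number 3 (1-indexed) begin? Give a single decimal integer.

Answer: 6

Derivation:
  byte[0]=0xED cont=1 payload=0x6D=109: acc |= 109<<0 -> acc=109 shift=7
  byte[1]=0xC7 cont=1 payload=0x47=71: acc |= 71<<7 -> acc=9197 shift=14
  byte[2]=0x73 cont=0 payload=0x73=115: acc |= 115<<14 -> acc=1893357 shift=21 [end]
Varint 1: bytes[0:3] = ED C7 73 -> value 1893357 (3 byte(s))
  byte[3]=0xE9 cont=1 payload=0x69=105: acc |= 105<<0 -> acc=105 shift=7
  byte[4]=0x8C cont=1 payload=0x0C=12: acc |= 12<<7 -> acc=1641 shift=14
  byte[5]=0x43 cont=0 payload=0x43=67: acc |= 67<<14 -> acc=1099369 shift=21 [end]
Varint 2: bytes[3:6] = E9 8C 43 -> value 1099369 (3 byte(s))
  byte[6]=0xBC cont=1 payload=0x3C=60: acc |= 60<<0 -> acc=60 shift=7
  byte[7]=0xC0 cont=1 payload=0x40=64: acc |= 64<<7 -> acc=8252 shift=14
  byte[8]=0x17 cont=0 payload=0x17=23: acc |= 23<<14 -> acc=385084 shift=21 [end]
Varint 3: bytes[6:9] = BC C0 17 -> value 385084 (3 byte(s))
  byte[9]=0x1D cont=0 payload=0x1D=29: acc |= 29<<0 -> acc=29 shift=7 [end]
Varint 4: bytes[9:10] = 1D -> value 29 (1 byte(s))
  byte[10]=0xB0 cont=1 payload=0x30=48: acc |= 48<<0 -> acc=48 shift=7
  byte[11]=0x9C cont=1 payload=0x1C=28: acc |= 28<<7 -> acc=3632 shift=14
  byte[12]=0xA8 cont=1 payload=0x28=40: acc |= 40<<14 -> acc=658992 shift=21
  byte[13]=0x29 cont=0 payload=0x29=41: acc |= 41<<21 -> acc=86642224 shift=28 [end]
Varint 5: bytes[10:14] = B0 9C A8 29 -> value 86642224 (4 byte(s))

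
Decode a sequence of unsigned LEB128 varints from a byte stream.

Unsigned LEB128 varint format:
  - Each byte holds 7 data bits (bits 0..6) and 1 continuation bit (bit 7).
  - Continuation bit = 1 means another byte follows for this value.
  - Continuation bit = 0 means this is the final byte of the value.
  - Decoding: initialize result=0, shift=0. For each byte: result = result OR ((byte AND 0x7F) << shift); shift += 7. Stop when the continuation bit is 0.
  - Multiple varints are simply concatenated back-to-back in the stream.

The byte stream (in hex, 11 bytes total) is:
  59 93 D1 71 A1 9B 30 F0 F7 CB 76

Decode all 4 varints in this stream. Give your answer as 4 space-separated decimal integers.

Answer: 89 1861779 789921 248708080

Derivation:
  byte[0]=0x59 cont=0 payload=0x59=89: acc |= 89<<0 -> acc=89 shift=7 [end]
Varint 1: bytes[0:1] = 59 -> value 89 (1 byte(s))
  byte[1]=0x93 cont=1 payload=0x13=19: acc |= 19<<0 -> acc=19 shift=7
  byte[2]=0xD1 cont=1 payload=0x51=81: acc |= 81<<7 -> acc=10387 shift=14
  byte[3]=0x71 cont=0 payload=0x71=113: acc |= 113<<14 -> acc=1861779 shift=21 [end]
Varint 2: bytes[1:4] = 93 D1 71 -> value 1861779 (3 byte(s))
  byte[4]=0xA1 cont=1 payload=0x21=33: acc |= 33<<0 -> acc=33 shift=7
  byte[5]=0x9B cont=1 payload=0x1B=27: acc |= 27<<7 -> acc=3489 shift=14
  byte[6]=0x30 cont=0 payload=0x30=48: acc |= 48<<14 -> acc=789921 shift=21 [end]
Varint 3: bytes[4:7] = A1 9B 30 -> value 789921 (3 byte(s))
  byte[7]=0xF0 cont=1 payload=0x70=112: acc |= 112<<0 -> acc=112 shift=7
  byte[8]=0xF7 cont=1 payload=0x77=119: acc |= 119<<7 -> acc=15344 shift=14
  byte[9]=0xCB cont=1 payload=0x4B=75: acc |= 75<<14 -> acc=1244144 shift=21
  byte[10]=0x76 cont=0 payload=0x76=118: acc |= 118<<21 -> acc=248708080 shift=28 [end]
Varint 4: bytes[7:11] = F0 F7 CB 76 -> value 248708080 (4 byte(s))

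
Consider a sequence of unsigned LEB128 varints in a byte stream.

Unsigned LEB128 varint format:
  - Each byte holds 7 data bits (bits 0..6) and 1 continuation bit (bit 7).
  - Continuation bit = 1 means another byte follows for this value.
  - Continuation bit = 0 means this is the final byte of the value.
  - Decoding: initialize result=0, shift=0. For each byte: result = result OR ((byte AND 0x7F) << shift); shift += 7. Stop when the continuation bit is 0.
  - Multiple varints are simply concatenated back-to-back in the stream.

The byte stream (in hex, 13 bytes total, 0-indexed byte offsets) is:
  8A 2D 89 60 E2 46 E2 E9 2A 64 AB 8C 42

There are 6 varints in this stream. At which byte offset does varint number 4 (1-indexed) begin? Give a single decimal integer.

Answer: 6

Derivation:
  byte[0]=0x8A cont=1 payload=0x0A=10: acc |= 10<<0 -> acc=10 shift=7
  byte[1]=0x2D cont=0 payload=0x2D=45: acc |= 45<<7 -> acc=5770 shift=14 [end]
Varint 1: bytes[0:2] = 8A 2D -> value 5770 (2 byte(s))
  byte[2]=0x89 cont=1 payload=0x09=9: acc |= 9<<0 -> acc=9 shift=7
  byte[3]=0x60 cont=0 payload=0x60=96: acc |= 96<<7 -> acc=12297 shift=14 [end]
Varint 2: bytes[2:4] = 89 60 -> value 12297 (2 byte(s))
  byte[4]=0xE2 cont=1 payload=0x62=98: acc |= 98<<0 -> acc=98 shift=7
  byte[5]=0x46 cont=0 payload=0x46=70: acc |= 70<<7 -> acc=9058 shift=14 [end]
Varint 3: bytes[4:6] = E2 46 -> value 9058 (2 byte(s))
  byte[6]=0xE2 cont=1 payload=0x62=98: acc |= 98<<0 -> acc=98 shift=7
  byte[7]=0xE9 cont=1 payload=0x69=105: acc |= 105<<7 -> acc=13538 shift=14
  byte[8]=0x2A cont=0 payload=0x2A=42: acc |= 42<<14 -> acc=701666 shift=21 [end]
Varint 4: bytes[6:9] = E2 E9 2A -> value 701666 (3 byte(s))
  byte[9]=0x64 cont=0 payload=0x64=100: acc |= 100<<0 -> acc=100 shift=7 [end]
Varint 5: bytes[9:10] = 64 -> value 100 (1 byte(s))
  byte[10]=0xAB cont=1 payload=0x2B=43: acc |= 43<<0 -> acc=43 shift=7
  byte[11]=0x8C cont=1 payload=0x0C=12: acc |= 12<<7 -> acc=1579 shift=14
  byte[12]=0x42 cont=0 payload=0x42=66: acc |= 66<<14 -> acc=1082923 shift=21 [end]
Varint 6: bytes[10:13] = AB 8C 42 -> value 1082923 (3 byte(s))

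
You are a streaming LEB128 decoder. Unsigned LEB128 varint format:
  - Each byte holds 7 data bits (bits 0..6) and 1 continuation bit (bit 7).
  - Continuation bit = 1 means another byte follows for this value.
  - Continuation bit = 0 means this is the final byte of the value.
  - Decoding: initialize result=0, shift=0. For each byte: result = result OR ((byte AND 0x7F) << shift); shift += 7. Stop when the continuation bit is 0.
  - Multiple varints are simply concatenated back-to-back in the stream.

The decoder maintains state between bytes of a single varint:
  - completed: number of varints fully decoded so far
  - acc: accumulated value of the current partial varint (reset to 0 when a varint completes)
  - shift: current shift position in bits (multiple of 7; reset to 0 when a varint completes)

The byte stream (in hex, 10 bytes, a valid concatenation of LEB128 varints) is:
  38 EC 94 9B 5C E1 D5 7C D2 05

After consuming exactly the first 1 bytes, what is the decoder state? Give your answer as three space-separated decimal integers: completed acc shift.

byte[0]=0x38 cont=0 payload=0x38: varint #1 complete (value=56); reset -> completed=1 acc=0 shift=0

Answer: 1 0 0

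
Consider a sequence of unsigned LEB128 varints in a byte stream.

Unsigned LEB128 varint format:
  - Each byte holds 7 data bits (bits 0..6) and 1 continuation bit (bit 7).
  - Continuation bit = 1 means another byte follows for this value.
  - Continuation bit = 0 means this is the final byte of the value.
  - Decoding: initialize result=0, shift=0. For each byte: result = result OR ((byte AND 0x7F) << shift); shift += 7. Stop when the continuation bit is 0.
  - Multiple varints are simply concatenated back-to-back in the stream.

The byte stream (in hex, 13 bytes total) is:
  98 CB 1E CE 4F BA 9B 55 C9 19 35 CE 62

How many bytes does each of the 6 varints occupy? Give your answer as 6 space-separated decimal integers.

Answer: 3 2 3 2 1 2

Derivation:
  byte[0]=0x98 cont=1 payload=0x18=24: acc |= 24<<0 -> acc=24 shift=7
  byte[1]=0xCB cont=1 payload=0x4B=75: acc |= 75<<7 -> acc=9624 shift=14
  byte[2]=0x1E cont=0 payload=0x1E=30: acc |= 30<<14 -> acc=501144 shift=21 [end]
Varint 1: bytes[0:3] = 98 CB 1E -> value 501144 (3 byte(s))
  byte[3]=0xCE cont=1 payload=0x4E=78: acc |= 78<<0 -> acc=78 shift=7
  byte[4]=0x4F cont=0 payload=0x4F=79: acc |= 79<<7 -> acc=10190 shift=14 [end]
Varint 2: bytes[3:5] = CE 4F -> value 10190 (2 byte(s))
  byte[5]=0xBA cont=1 payload=0x3A=58: acc |= 58<<0 -> acc=58 shift=7
  byte[6]=0x9B cont=1 payload=0x1B=27: acc |= 27<<7 -> acc=3514 shift=14
  byte[7]=0x55 cont=0 payload=0x55=85: acc |= 85<<14 -> acc=1396154 shift=21 [end]
Varint 3: bytes[5:8] = BA 9B 55 -> value 1396154 (3 byte(s))
  byte[8]=0xC9 cont=1 payload=0x49=73: acc |= 73<<0 -> acc=73 shift=7
  byte[9]=0x19 cont=0 payload=0x19=25: acc |= 25<<7 -> acc=3273 shift=14 [end]
Varint 4: bytes[8:10] = C9 19 -> value 3273 (2 byte(s))
  byte[10]=0x35 cont=0 payload=0x35=53: acc |= 53<<0 -> acc=53 shift=7 [end]
Varint 5: bytes[10:11] = 35 -> value 53 (1 byte(s))
  byte[11]=0xCE cont=1 payload=0x4E=78: acc |= 78<<0 -> acc=78 shift=7
  byte[12]=0x62 cont=0 payload=0x62=98: acc |= 98<<7 -> acc=12622 shift=14 [end]
Varint 6: bytes[11:13] = CE 62 -> value 12622 (2 byte(s))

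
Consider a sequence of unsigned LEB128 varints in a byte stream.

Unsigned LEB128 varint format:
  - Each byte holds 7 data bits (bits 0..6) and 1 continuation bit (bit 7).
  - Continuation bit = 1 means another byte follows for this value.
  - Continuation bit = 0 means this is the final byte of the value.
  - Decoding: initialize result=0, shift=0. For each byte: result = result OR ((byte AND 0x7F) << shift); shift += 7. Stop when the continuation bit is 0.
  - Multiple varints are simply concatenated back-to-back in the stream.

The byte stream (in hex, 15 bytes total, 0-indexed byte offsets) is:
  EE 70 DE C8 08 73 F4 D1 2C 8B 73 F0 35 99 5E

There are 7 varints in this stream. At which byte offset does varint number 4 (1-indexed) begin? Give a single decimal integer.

  byte[0]=0xEE cont=1 payload=0x6E=110: acc |= 110<<0 -> acc=110 shift=7
  byte[1]=0x70 cont=0 payload=0x70=112: acc |= 112<<7 -> acc=14446 shift=14 [end]
Varint 1: bytes[0:2] = EE 70 -> value 14446 (2 byte(s))
  byte[2]=0xDE cont=1 payload=0x5E=94: acc |= 94<<0 -> acc=94 shift=7
  byte[3]=0xC8 cont=1 payload=0x48=72: acc |= 72<<7 -> acc=9310 shift=14
  byte[4]=0x08 cont=0 payload=0x08=8: acc |= 8<<14 -> acc=140382 shift=21 [end]
Varint 2: bytes[2:5] = DE C8 08 -> value 140382 (3 byte(s))
  byte[5]=0x73 cont=0 payload=0x73=115: acc |= 115<<0 -> acc=115 shift=7 [end]
Varint 3: bytes[5:6] = 73 -> value 115 (1 byte(s))
  byte[6]=0xF4 cont=1 payload=0x74=116: acc |= 116<<0 -> acc=116 shift=7
  byte[7]=0xD1 cont=1 payload=0x51=81: acc |= 81<<7 -> acc=10484 shift=14
  byte[8]=0x2C cont=0 payload=0x2C=44: acc |= 44<<14 -> acc=731380 shift=21 [end]
Varint 4: bytes[6:9] = F4 D1 2C -> value 731380 (3 byte(s))
  byte[9]=0x8B cont=1 payload=0x0B=11: acc |= 11<<0 -> acc=11 shift=7
  byte[10]=0x73 cont=0 payload=0x73=115: acc |= 115<<7 -> acc=14731 shift=14 [end]
Varint 5: bytes[9:11] = 8B 73 -> value 14731 (2 byte(s))
  byte[11]=0xF0 cont=1 payload=0x70=112: acc |= 112<<0 -> acc=112 shift=7
  byte[12]=0x35 cont=0 payload=0x35=53: acc |= 53<<7 -> acc=6896 shift=14 [end]
Varint 6: bytes[11:13] = F0 35 -> value 6896 (2 byte(s))
  byte[13]=0x99 cont=1 payload=0x19=25: acc |= 25<<0 -> acc=25 shift=7
  byte[14]=0x5E cont=0 payload=0x5E=94: acc |= 94<<7 -> acc=12057 shift=14 [end]
Varint 7: bytes[13:15] = 99 5E -> value 12057 (2 byte(s))

Answer: 6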